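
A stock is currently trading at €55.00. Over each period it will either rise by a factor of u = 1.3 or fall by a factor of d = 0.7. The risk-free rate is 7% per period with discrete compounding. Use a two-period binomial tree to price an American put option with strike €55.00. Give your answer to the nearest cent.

€6.93

Risk-neutral probability p = (1 + 0.07 − 0.7)/(1.3 − 0.7) = 0.3700/0.6000 = 0.6167
Terminal stock prices: S_uu = 92.95, S_ud = 50.05, S_dd = 26.95
Terminal payoffs (K − S): max(-37.95, 0) = 0, max(4.95, 0) = 4.95, max(28.05, 0) = 28.05
Node u (S = 71.5): continuation = 1/1.07·[0.6167·0.0000 + 0.3833·4.9500] = 1.7734; exercise value = 0.0000 ≤ continuation, so V_u = 1.7734
Node d (S = 38.5): continuation = 1/1.07·[0.6167·4.9500 + 0.3833·28.0500] = 12.9019; exercise value = 16.5000 > continuation, so V_d = 16.5000 (exercise)
Node 0 (S = 55): continuation = 1/1.07·[0.6167·1.7734 + 0.3833·16.5000] = 6.9332; exercise value = 0.0000 ≤ continuation, so V_0 = 6.9332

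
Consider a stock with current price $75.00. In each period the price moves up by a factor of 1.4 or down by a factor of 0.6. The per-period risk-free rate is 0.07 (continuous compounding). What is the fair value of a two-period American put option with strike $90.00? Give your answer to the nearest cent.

Risk-neutral probability p = (e^0.07 − 0.6)/(1.4 − 0.6) = 0.4725/0.8000 = 0.5906
Terminal stock prices: S_uu = 147, S_ud = 63, S_dd = 27
Terminal payoffs (K − S): max(-57, 0) = 0, max(27, 0) = 27, max(63, 0) = 63
Node u (S = 105): continuation = e^(−0.07)·[0.5906·0.0000 + 0.4094·27.0000] = 10.3056; exercise value = 0.0000 ≤ continuation, so V_u = 10.3056
Node d (S = 45): continuation = e^(−0.07)·[0.5906·27.0000 + 0.4094·63.0000] = 38.9154; exercise value = 45.0000 > continuation, so V_d = 45.0000 (exercise)
Node 0 (S = 75): continuation = e^(−0.07)·[0.5906·10.3056 + 0.4094·45.0000] = 22.8514; exercise value = 15.0000 ≤ continuation, so V_0 = 22.8514

$22.85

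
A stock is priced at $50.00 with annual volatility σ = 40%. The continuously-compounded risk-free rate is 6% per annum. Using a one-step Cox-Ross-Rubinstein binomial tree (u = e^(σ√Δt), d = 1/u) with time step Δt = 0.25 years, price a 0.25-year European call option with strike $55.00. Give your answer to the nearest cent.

CRR parameters: u = e^(σ√Δt) = e^(0.4·√0.25) = 1.2214, d = 1/u = 0.8187
Per-period rate: rΔt = 0.06·0.25 = 0.015, so R = e^0.015 = 1.0151
Risk-neutral probability p = (e^0.015 − 0.8187)/(1.2214 − 0.8187) = 0.1964/0.4027 = 0.4877
Terminal stock prices: S_u = 61.07, S_d = 40.94
Terminal payoffs (S − K): max(6.07, 0) = 6.07, max(-14.06, 0) = 0
Node 0 (S = 50): V_0 = e^(−0.015)·[0.4877·6.0701 + 0.5123·0.0000] = 2.9163

$2.92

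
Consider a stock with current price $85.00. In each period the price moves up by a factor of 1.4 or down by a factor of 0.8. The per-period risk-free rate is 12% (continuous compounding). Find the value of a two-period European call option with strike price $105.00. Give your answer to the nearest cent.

Risk-neutral probability p = (e^0.12 − 0.8)/(1.4 − 0.8) = 0.3275/0.6000 = 0.5458
Terminal stock prices: S_uu = 166.6, S_ud = 95.2, S_dd = 54.4
Terminal payoffs (S − K): max(61.6, 0) = 61.6, max(-9.8, 0) = 0, max(-50.6, 0) = 0
Node u (S = 119): V_u = e^(−0.12)·[0.5458·61.6000 + 0.4542·0.0000] = 29.8209
Node d (S = 68): V_d = e^(−0.12)·[0.5458·0.0000 + 0.4542·0.0000] = 0.0000
Node 0 (S = 85): V_0 = e^(−0.12)·[0.5458·29.8209 + 0.4542·0.0000] = 14.4365

$14.44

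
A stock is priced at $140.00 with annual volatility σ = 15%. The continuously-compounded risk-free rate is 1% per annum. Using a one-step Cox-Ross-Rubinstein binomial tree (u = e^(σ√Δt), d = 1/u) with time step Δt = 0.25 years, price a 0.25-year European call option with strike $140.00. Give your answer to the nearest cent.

$5.42

CRR parameters: u = e^(σ√Δt) = e^(0.15·√0.25) = 1.0779, d = 1/u = 0.9277
Per-period rate: rΔt = 0.01·0.25 = 0.0025, so R = e^0.0025 = 1.0025
Risk-neutral probability p = (e^0.0025 − 0.9277)/(1.0779 − 0.9277) = 0.0748/0.1501 = 0.4979
Terminal stock prices: S_u = 150.9, S_d = 129.9
Terminal payoffs (S − K): max(10.9, 0) = 10.9, max(-10.12, 0) = 0
Node 0 (S = 140): V_0 = e^(−0.0025)·[0.4979·10.9038 + 0.5021·0.0000] = 5.4158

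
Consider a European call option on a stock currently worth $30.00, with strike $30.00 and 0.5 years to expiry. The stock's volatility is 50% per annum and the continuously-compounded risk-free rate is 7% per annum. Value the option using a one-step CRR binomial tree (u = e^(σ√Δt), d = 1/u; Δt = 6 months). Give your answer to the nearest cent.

CRR parameters: u = e^(σ√Δt) = e^(0.5·√0.5) = 1.4241, d = 1/u = 0.7022
Per-period rate: rΔt = 0.07·0.5 = 0.035, so R = e^0.035 = 1.0356
Risk-neutral probability p = (e^0.035 − 0.7022)/(1.4241 − 0.7022) = 0.3334/0.7219 = 0.4619
Terminal stock prices: S_u = 42.72, S_d = 21.07
Terminal payoffs (S − K): max(12.72, 0) = 12.72, max(-8.934, 0) = 0
Node 0 (S = 30): V_0 = e^(−0.035)·[0.4619·12.7236 + 0.5381·0.0000] = 5.6744

$5.67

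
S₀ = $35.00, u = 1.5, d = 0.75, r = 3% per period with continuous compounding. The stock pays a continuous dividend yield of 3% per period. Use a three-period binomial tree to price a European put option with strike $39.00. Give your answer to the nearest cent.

Per-period risk-free factor R = e^0.03 = 1.0305; dividend-adjusted growth = e^(0.03−0.03) = 1.0000.
Risk-neutral probability p = (1.0000 − 0.75)/(1.5 − 0.75) = 0.2500/0.7500 = 0.3333
Terminal stock prices: S_uuu = 118.1, S_uud = 59.06, S_udd = 29.53, S_ddd = 14.77
Terminal payoffs (K − S): max(-79.12, 0) = 0, max(-20.06, 0) = 0, max(9.469, 0) = 9.469, max(24.23, 0) = 24.23
Node uu (S = 78.75): V_uu = e^(−0.03)·[0.3333·0.0000 + 0.6667·0.0000] = 0.0000
Node ud (S = 39.38): V_ud = e^(−0.03)·[0.3333·0.0000 + 0.6667·9.4688] = 6.1259
Node dd (S = 19.69): V_dd = e^(−0.03)·[0.3333·9.4688 + 0.6667·24.2344] = 18.7417
Node u (S = 52.5): V_u = e^(−0.03)·[0.3333·0.0000 + 0.6667·6.1259] = 3.9633
Node d (S = 26.25): V_d = e^(−0.03)·[0.3333·6.1259 + 0.6667·18.7417] = 14.1068
Node 0 (S = 35): V_0 = e^(−0.03)·[0.3333·3.9633 + 0.6667·14.1068] = 10.4087

$10.41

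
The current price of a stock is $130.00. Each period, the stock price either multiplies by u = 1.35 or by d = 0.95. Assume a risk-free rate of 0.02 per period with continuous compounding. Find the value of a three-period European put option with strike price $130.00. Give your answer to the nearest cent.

Risk-neutral probability p = (e^0.02 − 0.95)/(1.35 − 0.95) = 0.0702/0.4000 = 0.1755
Terminal stock prices: S_uuu = 319.8, S_uud = 225.1, S_udd = 158.4, S_ddd = 111.5
Terminal payoffs (K − S): max(-189.8, 0) = 0, max(-95.08, 0) = 0, max(-28.39, 0) = 0, max(18.54, 0) = 18.54
Node uu (S = 236.9): V_uu = e^(−0.02)·[0.1755·0.0000 + 0.8245·0.0000] = 0.0000
Node ud (S = 166.7): V_ud = e^(−0.02)·[0.1755·0.0000 + 0.8245·0.0000] = 0.0000
Node dd (S = 117.3): V_dd = e^(−0.02)·[0.1755·0.0000 + 0.8245·18.5413] = 14.9845
Node u (S = 175.5): V_u = e^(−0.02)·[0.1755·0.0000 + 0.8245·0.0000] = 0.0000
Node d (S = 123.5): V_d = e^(−0.02)·[0.1755·0.0000 + 0.8245·14.9845] = 12.1100
Node 0 (S = 130): V_0 = e^(−0.02)·[0.1755·0.0000 + 0.8245·12.1100] = 9.7870

$9.79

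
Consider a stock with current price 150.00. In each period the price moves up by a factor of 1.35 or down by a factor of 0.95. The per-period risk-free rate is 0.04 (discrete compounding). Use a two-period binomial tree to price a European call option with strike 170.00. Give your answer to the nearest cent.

Risk-neutral probability p = (1 + 0.04 − 0.95)/(1.35 − 0.95) = 0.0900/0.4000 = 0.2250
Terminal stock prices: S_uu = 273.4, S_ud = 192.4, S_dd = 135.4
Terminal payoffs (S − K): max(103.4, 0) = 103.4, max(22.38, 0) = 22.38, max(-34.62, 0) = 0
Node u (S = 202.5): V_u = 1/1.04·[0.2250·103.3750 + 0.7750·22.3750] = 39.0385
Node d (S = 142.5): V_d = 1/1.04·[0.2250·22.3750 + 0.7750·0.0000] = 4.8407
Node 0 (S = 150): V_0 = 1/1.04·[0.2250·39.0385 + 0.7750·4.8407] = 12.0531

12.05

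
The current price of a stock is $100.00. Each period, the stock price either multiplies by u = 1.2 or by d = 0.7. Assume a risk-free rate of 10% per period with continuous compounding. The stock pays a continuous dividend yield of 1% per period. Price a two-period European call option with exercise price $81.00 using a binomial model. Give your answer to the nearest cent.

Per-period risk-free factor R = e^0.1 = 1.1052; dividend-adjusted growth = e^(0.1−0.01) = 1.0942.
Risk-neutral probability p = (1.0942 − 0.7)/(1.2 − 0.7) = 0.3942/0.5000 = 0.7883
Terminal stock prices: S_uu = 144, S_ud = 84, S_dd = 49
Terminal payoffs (S − K): max(63, 0) = 63, max(3, 0) = 3, max(-32, 0) = 0
Node u (S = 120): V_u = e^(−0.1)·[0.7883·63.0000 + 0.2117·3.0000] = 45.5141
Node d (S = 70): V_d = e^(−0.1)·[0.7883·3.0000 + 0.2117·0.0000] = 2.1400
Node 0 (S = 100): V_0 = e^(−0.1)·[0.7883·45.5141 + 0.2117·2.1400] = 32.8763

$32.88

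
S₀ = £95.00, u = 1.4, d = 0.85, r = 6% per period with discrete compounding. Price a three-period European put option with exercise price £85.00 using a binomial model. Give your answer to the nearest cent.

£5.29

Risk-neutral probability p = (1 + 0.06 − 0.85)/(1.4 − 0.85) = 0.2100/0.5500 = 0.3818
Terminal stock prices: S_uuu = 260.7, S_uud = 158.3, S_udd = 96.09, S_ddd = 58.34
Terminal payoffs (K − S): max(-175.7, 0) = 0, max(-73.27, 0) = 0, max(-11.09, 0) = 0, max(26.66, 0) = 26.66
Node uu (S = 186.2): V_uu = 1/1.06·[0.3818·0.0000 + 0.6182·0.0000] = 0.0000
Node ud (S = 113): V_ud = 1/1.06·[0.3818·0.0000 + 0.6182·0.0000] = 0.0000
Node dd (S = 68.64): V_dd = 1/1.06·[0.3818·0.0000 + 0.6182·26.6581] = 15.5468
Node u (S = 133): V_u = 1/1.06·[0.3818·0.0000 + 0.6182·0.0000] = 0.0000
Node d (S = 80.75): V_d = 1/1.06·[0.3818·0.0000 + 0.6182·15.5468] = 9.0667
Node 0 (S = 95): V_0 = 1/1.06·[0.3818·0.0000 + 0.6182·9.0667] = 5.2876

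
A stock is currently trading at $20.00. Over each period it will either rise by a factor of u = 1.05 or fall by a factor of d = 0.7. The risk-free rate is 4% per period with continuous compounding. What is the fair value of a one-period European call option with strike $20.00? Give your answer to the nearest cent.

Risk-neutral probability p = (e^0.04 − 0.7)/(1.05 − 0.7) = 0.3408/0.3500 = 0.9737
Terminal stock prices: S_u = 21, S_d = 14
Terminal payoffs (S − K): max(1, 0) = 1, max(-6, 0) = 0
Node 0 (S = 20): V_0 = e^(−0.04)·[0.9737·1.0000 + 0.0263·0.0000] = 0.9356

$0.94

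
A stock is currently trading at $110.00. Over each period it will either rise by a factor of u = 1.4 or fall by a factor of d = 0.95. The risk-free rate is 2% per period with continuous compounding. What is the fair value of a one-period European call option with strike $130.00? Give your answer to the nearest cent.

Risk-neutral probability p = (e^0.02 − 0.95)/(1.4 − 0.95) = 0.0702/0.4500 = 0.1560
Terminal stock prices: S_u = 154, S_d = 104.5
Terminal payoffs (S − K): max(24, 0) = 24, max(-25.5, 0) = 0
Node 0 (S = 110): V_0 = e^(−0.02)·[0.1560·24.0000 + 0.8440·0.0000] = 3.6699

$3.67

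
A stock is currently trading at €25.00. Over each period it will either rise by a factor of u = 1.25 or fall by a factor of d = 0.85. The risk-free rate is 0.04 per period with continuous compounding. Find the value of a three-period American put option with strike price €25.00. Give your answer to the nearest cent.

€2.31

Risk-neutral probability p = (e^0.04 − 0.85)/(1.25 − 0.85) = 0.1908/0.4000 = 0.4770
Terminal stock prices: S_uuu = 48.83, S_uud = 33.2, S_udd = 22.58, S_ddd = 15.35
Terminal payoffs (K − S): max(-23.83, 0) = 0, max(-8.203, 0) = 0, max(2.422, 0) = 2.422, max(9.647, 0) = 9.647
Node uu (S = 39.06): continuation = e^(−0.04)·[0.4770·0.0000 + 0.5230·0.0000] = 0.0000; exercise value = 0.0000 ≤ continuation, so V_uu = 0.0000
Node ud (S = 26.56): continuation = e^(−0.04)·[0.4770·0.0000 + 0.5230·2.4219] = 1.2169; exercise value = 0.0000 ≤ continuation, so V_ud = 1.2169
Node dd (S = 18.06): continuation = e^(−0.04)·[0.4770·2.4219 + 0.5230·9.6469] = 5.9572; exercise value = 6.9375 > continuation, so V_dd = 6.9375 (exercise)
Node u (S = 31.25): continuation = e^(−0.04)·[0.4770·0.0000 + 0.5230·1.2169] = 0.6115; exercise value = 0.0000 ≤ continuation, so V_u = 0.6115
Node d (S = 21.25): continuation = e^(−0.04)·[0.4770·1.2169 + 0.5230·6.9375] = 4.0436; exercise value = 3.7500 ≤ continuation, so V_d = 4.0436
Node 0 (S = 25): continuation = e^(−0.04)·[0.4770·0.6115 + 0.5230·4.0436] = 2.3120; exercise value = 0.0000 ≤ continuation, so V_0 = 2.3120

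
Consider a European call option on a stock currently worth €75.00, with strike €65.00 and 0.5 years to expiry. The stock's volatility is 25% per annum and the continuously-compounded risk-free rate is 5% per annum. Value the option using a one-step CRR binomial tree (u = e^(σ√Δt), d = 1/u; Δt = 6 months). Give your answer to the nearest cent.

CRR parameters: u = e^(σ√Δt) = e^(0.25·√0.5) = 1.1934, d = 1/u = 0.8380
Per-period rate: rΔt = 0.05·0.5 = 0.025, so R = e^0.025 = 1.0253
Risk-neutral probability p = (e^0.025 − 0.8380)/(1.1934 − 0.8380) = 0.1873/0.3554 = 0.5272
Terminal stock prices: S_u = 89.5, S_d = 62.85
Terminal payoffs (S − K): max(24.5, 0) = 24.5, max(-2.152, 0) = 0
Node 0 (S = 75): V_0 = e^(−0.025)·[0.5272·24.5023 + 0.4728·0.0000] = 12.5975

€12.60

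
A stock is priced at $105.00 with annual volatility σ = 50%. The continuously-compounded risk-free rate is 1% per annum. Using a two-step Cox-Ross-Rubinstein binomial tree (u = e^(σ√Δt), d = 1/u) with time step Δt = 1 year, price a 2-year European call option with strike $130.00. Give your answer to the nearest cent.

CRR parameters: u = e^(σ√Δt) = e^(0.5·√1) = 1.6487, d = 1/u = 0.6065
Per-period rate: rΔt = 0.01·1 = 0.01, so R = e^0.01 = 1.0101
Risk-neutral probability p = (e^0.01 − 0.6065)/(1.6487 − 0.6065) = 0.4035/1.0422 = 0.3872
Terminal stock prices: S_uu = 285.4, S_ud = 105, S_dd = 38.63
Terminal payoffs (S − K): max(155.4, 0) = 155.4, max(-25, 0) = 0, max(-91.37, 0) = 0
Node u (S = 173.1): V_u = e^(−0.01)·[0.3872·155.4196 + 0.6128·0.0000] = 59.5772
Node d (S = 63.69): V_d = e^(−0.01)·[0.3872·0.0000 + 0.6128·0.0000] = 0.0000
Node 0 (S = 105): V_0 = e^(−0.01)·[0.3872·59.5772 + 0.6128·0.0000] = 22.8378

$22.84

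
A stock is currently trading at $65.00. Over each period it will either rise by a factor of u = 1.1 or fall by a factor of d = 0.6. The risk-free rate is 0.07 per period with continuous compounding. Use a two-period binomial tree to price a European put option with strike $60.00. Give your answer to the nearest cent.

$1.64

Risk-neutral probability p = (e^0.07 − 0.6)/(1.1 − 0.6) = 0.4725/0.5000 = 0.9450
Terminal stock prices: S_uu = 78.65, S_ud = 42.9, S_dd = 23.4
Terminal payoffs (K − S): max(-18.65, 0) = 0, max(17.1, 0) = 17.1, max(36.6, 0) = 36.6
Node u (S = 71.5): V_u = e^(−0.07)·[0.9450·0.0000 + 0.0550·17.1000] = 0.8767
Node d (S = 39): V_d = e^(−0.07)·[0.9450·17.1000 + 0.0550·36.6000] = 16.9436
Node 0 (S = 65): V_0 = e^(−0.07)·[0.9450·0.8767 + 0.0550·16.9436] = 1.6411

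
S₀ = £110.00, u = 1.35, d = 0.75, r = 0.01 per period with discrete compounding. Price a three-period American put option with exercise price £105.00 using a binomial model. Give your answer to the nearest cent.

Risk-neutral probability p = (1 + 0.01 − 0.75)/(1.35 − 0.75) = 0.2600/0.6000 = 0.4333
Terminal stock prices: S_uuu = 270.6, S_uud = 150.4, S_udd = 83.53, S_ddd = 46.41
Terminal payoffs (K − S): max(-165.6, 0) = 0, max(-45.36, 0) = 0, max(21.47, 0) = 21.47, max(58.59, 0) = 58.59
Node uu (S = 200.5): continuation = 1/1.01·[0.4333·0.0000 + 0.5667·0.0000] = 0.0000; exercise value = 0.0000 ≤ continuation, so V_uu = 0.0000
Node ud (S = 111.4): continuation = 1/1.01·[0.4333·0.0000 + 0.5667·21.4688] = 12.0452; exercise value = 0.0000 ≤ continuation, so V_ud = 12.0452
Node dd (S = 61.88): continuation = 1/1.01·[0.4333·21.4688 + 0.5667·58.5938] = 42.0854; exercise value = 43.1250 > continuation, so V_dd = 43.1250 (exercise)
Node u (S = 148.5): continuation = 1/1.01·[0.4333·0.0000 + 0.5667·12.0452] = 6.7580; exercise value = 0.0000 ≤ continuation, so V_u = 6.7580
Node d (S = 82.5): continuation = 1/1.01·[0.4333·12.0452 + 0.5667·43.1250] = 29.3634; exercise value = 22.5000 ≤ continuation, so V_d = 29.3634
Node 0 (S = 110): continuation = 1/1.01·[0.4333·6.7580 + 0.5667·29.3634] = 19.3740; exercise value = 0.0000 ≤ continuation, so V_0 = 19.3740

£19.37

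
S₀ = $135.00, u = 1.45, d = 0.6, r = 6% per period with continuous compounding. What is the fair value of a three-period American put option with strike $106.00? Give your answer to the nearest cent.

$17.34

Risk-neutral probability p = (e^0.06 − 0.6)/(1.45 − 0.6) = 0.4618/0.8500 = 0.5433
Terminal stock prices: S_uuu = 411.6, S_uud = 170.3, S_udd = 70.47, S_ddd = 29.16
Terminal payoffs (K − S): max(-305.6, 0) = 0, max(-64.3, 0) = 0, max(35.53, 0) = 35.53, max(76.84, 0) = 76.84
Node uu (S = 283.8): continuation = e^(−0.06)·[0.5433·0.0000 + 0.4567·0.0000] = 0.0000; exercise value = 0.0000 ≤ continuation, so V_uu = 0.0000
Node ud (S = 117.4): continuation = e^(−0.06)·[0.5433·0.0000 + 0.4567·35.5300] = 15.2803; exercise value = 0.0000 ≤ continuation, so V_ud = 15.2803
Node dd (S = 48.6): continuation = e^(−0.06)·[0.5433·35.5300 + 0.4567·76.8400] = 51.2270; exercise value = 57.4000 > continuation, so V_dd = 57.4000 (exercise)
Node u (S = 195.8): continuation = e^(−0.06)·[0.5433·0.0000 + 0.4567·15.2803] = 6.5716; exercise value = 0.0000 ≤ continuation, so V_u = 6.5716
Node d (S = 81): continuation = e^(−0.06)·[0.5433·15.2803 + 0.4567·57.4000] = 32.5048; exercise value = 25.0000 ≤ continuation, so V_d = 32.5048
Node 0 (S = 135): continuation = e^(−0.06)·[0.5433·6.5716 + 0.4567·32.5048] = 17.3420; exercise value = 0.0000 ≤ continuation, so V_0 = 17.3420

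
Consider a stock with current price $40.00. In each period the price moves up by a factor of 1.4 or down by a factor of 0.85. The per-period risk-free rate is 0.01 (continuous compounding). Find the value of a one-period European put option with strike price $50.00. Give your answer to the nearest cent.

$11.23

Risk-neutral probability p = (e^0.01 − 0.85)/(1.4 − 0.85) = 0.1601/0.5500 = 0.2910
Terminal stock prices: S_u = 56, S_d = 34
Terminal payoffs (K − S): max(-6, 0) = 0, max(16, 0) = 16
Node 0 (S = 40): V_0 = e^(−0.01)·[0.2910·0.0000 + 0.7090·16.0000] = 11.2311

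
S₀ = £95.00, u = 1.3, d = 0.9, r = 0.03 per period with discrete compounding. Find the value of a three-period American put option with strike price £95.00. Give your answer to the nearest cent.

Risk-neutral probability p = (1 + 0.03 − 0.9)/(1.3 − 0.9) = 0.1300/0.4000 = 0.3250
Terminal stock prices: S_uuu = 208.7, S_uud = 144.5, S_udd = 100, S_ddd = 69.26
Terminal payoffs (K − S): max(-113.7, 0) = 0, max(-49.5, 0) = 0, max(-5.035, 0) = 0, max(25.74, 0) = 25.74
Node uu (S = 160.6): continuation = 1/1.03·[0.3250·0.0000 + 0.6750·0.0000] = 0.0000; exercise value = 0.0000 ≤ continuation, so V_uu = 0.0000
Node ud (S = 111.2): continuation = 1/1.03·[0.3250·0.0000 + 0.6750·0.0000] = 0.0000; exercise value = 0.0000 ≤ continuation, so V_ud = 0.0000
Node dd (S = 76.95): continuation = 1/1.03·[0.3250·0.0000 + 0.6750·25.7450] = 16.8717; exercise value = 18.0500 > continuation, so V_dd = 18.0500 (exercise)
Node u (S = 123.5): continuation = 1/1.03·[0.3250·0.0000 + 0.6750·0.0000] = 0.0000; exercise value = 0.0000 ≤ continuation, so V_u = 0.0000
Node d (S = 85.5): continuation = 1/1.03·[0.3250·0.0000 + 0.6750·18.0500] = 11.8289; exercise value = 9.5000 ≤ continuation, so V_d = 11.8289
Node 0 (S = 95): continuation = 1/1.03·[0.3250·0.0000 + 0.6750·11.8289] = 7.7519; exercise value = 0.0000 ≤ continuation, so V_0 = 7.7519

£7.75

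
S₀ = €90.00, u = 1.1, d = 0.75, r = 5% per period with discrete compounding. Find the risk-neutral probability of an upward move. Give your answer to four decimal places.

Risk-neutral probability p = (1 + 0.05 − 0.75)/(1.1 − 0.75) = 0.3000/0.3500 = 0.8571

p = 0.8571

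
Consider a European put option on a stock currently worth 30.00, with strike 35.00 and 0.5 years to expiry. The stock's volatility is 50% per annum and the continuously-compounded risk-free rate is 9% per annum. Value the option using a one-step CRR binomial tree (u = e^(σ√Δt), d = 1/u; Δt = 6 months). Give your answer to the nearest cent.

6.98

CRR parameters: u = e^(σ√Δt) = e^(0.5·√0.5) = 1.4241, d = 1/u = 0.7022
Per-period rate: rΔt = 0.09·0.5 = 0.045, so R = e^0.045 = 1.0460
Risk-neutral probability p = (e^0.045 − 0.7022)/(1.4241 − 0.7022) = 0.3438/0.7219 = 0.4763
Terminal stock prices: S_u = 42.72, S_d = 21.07
Terminal payoffs (K − S): max(-7.724, 0) = 0, max(13.93, 0) = 13.93
Node 0 (S = 30): V_0 = e^(−0.045)·[0.4763·0.0000 + 0.5237·13.9343] = 6.9766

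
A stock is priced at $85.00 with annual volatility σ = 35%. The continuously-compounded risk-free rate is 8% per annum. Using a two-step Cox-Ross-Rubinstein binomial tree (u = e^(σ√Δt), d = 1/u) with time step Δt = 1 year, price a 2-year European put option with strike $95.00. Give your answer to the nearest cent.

$14.18

CRR parameters: u = e^(σ√Δt) = e^(0.35·√1) = 1.4191, d = 1/u = 0.7047
Per-period rate: rΔt = 0.08·1 = 0.08, so R = e^0.08 = 1.0833
Risk-neutral probability p = (e^0.08 − 0.7047)/(1.4191 − 0.7047) = 0.3786/0.7144 = 0.5300
Terminal stock prices: S_uu = 171.2, S_ud = 85, S_dd = 42.21
Terminal payoffs (K − S): max(-76.17, 0) = 0, max(10, 0) = 10, max(52.79, 0) = 52.79
Node u (S = 120.6): V_u = e^(−0.08)·[0.5300·0.0000 + 0.4700·10.0000] = 4.3389
Node d (S = 59.9): V_d = e^(−0.08)·[0.5300·10.0000 + 0.4700·52.7902] = 27.7976
Node 0 (S = 85): V_0 = e^(−0.08)·[0.5300·4.3389 + 0.4700·27.7976] = 14.1839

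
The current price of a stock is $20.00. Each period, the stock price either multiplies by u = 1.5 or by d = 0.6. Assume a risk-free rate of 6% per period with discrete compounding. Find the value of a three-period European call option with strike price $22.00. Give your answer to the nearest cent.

$6.71

Risk-neutral probability p = (1 + 0.06 − 0.6)/(1.5 − 0.6) = 0.4600/0.9000 = 0.5111
Terminal stock prices: S_uuu = 67.5, S_uud = 27, S_udd = 10.8, S_ddd = 4.32
Terminal payoffs (S − K): max(45.5, 0) = 45.5, max(5, 0) = 5, max(-11.2, 0) = 0, max(-17.68, 0) = 0
Node uu (S = 45): V_uu = 1/1.06·[0.5111·45.5000 + 0.4889·5.0000] = 24.2453
Node ud (S = 18): V_ud = 1/1.06·[0.5111·5.0000 + 0.4889·0.0000] = 2.4109
Node dd (S = 7.2): V_dd = 1/1.06·[0.5111·0.0000 + 0.4889·0.0000] = 0.0000
Node u (S = 30): V_u = 1/1.06·[0.5111·24.2453 + 0.4889·2.4109] = 12.8025
Node d (S = 12): V_d = 1/1.06·[0.5111·2.4109 + 0.4889·0.0000] = 1.1625
Node 0 (S = 20): V_0 = 1/1.06·[0.5111·12.8025 + 0.4889·1.1625] = 6.7093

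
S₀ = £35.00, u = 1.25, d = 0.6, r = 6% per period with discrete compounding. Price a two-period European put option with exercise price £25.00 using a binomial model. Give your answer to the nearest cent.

Risk-neutral probability p = (1 + 0.06 − 0.6)/(1.25 − 0.6) = 0.4600/0.6500 = 0.7077
Terminal stock prices: S_uu = 54.69, S_ud = 26.25, S_dd = 12.6
Terminal payoffs (K − S): max(-29.69, 0) = 0, max(-1.25, 0) = 0, max(12.4, 0) = 12.4
Node u (S = 43.75): V_u = 1/1.06·[0.7077·0.0000 + 0.2923·0.0000] = 0.0000
Node d (S = 21): V_d = 1/1.06·[0.7077·0.0000 + 0.2923·12.4000] = 3.4194
Node 0 (S = 35): V_0 = 1/1.06·[0.7077·0.0000 + 0.2923·3.4194] = 0.9430

£0.94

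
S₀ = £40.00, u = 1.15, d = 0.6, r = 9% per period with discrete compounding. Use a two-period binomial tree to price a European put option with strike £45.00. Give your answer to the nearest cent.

Risk-neutral probability p = (1 + 0.09 − 0.6)/(1.15 − 0.6) = 0.4900/0.5500 = 0.8909
Terminal stock prices: S_uu = 52.9, S_ud = 27.6, S_dd = 14.4
Terminal payoffs (K − S): max(-7.9, 0) = 0, max(17.4, 0) = 17.4, max(30.6, 0) = 30.6
Node u (S = 46): V_u = 1/1.09·[0.8909·0.0000 + 0.1091·17.4000] = 1.7415
Node d (S = 24): V_d = 1/1.09·[0.8909·17.4000 + 0.1091·30.6000] = 17.2844
Node 0 (S = 40): V_0 = 1/1.09·[0.8909·1.7415 + 0.1091·17.2844] = 3.1533

£3.15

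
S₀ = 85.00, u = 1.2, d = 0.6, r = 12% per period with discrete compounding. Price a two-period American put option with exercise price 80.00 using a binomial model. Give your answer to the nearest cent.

5.18

Risk-neutral probability p = (1 + 0.12 − 0.6)/(1.2 − 0.6) = 0.5200/0.6000 = 0.8667
Terminal stock prices: S_uu = 122.4, S_ud = 61.2, S_dd = 30.6
Terminal payoffs (K − S): max(-42.4, 0) = 0, max(18.8, 0) = 18.8, max(49.4, 0) = 49.4
Node u (S = 102): continuation = 1/1.12·[0.8667·0.0000 + 0.1333·18.8000] = 2.2381; exercise value = 0.0000 ≤ continuation, so V_u = 2.2381
Node d (S = 51): continuation = 1/1.12·[0.8667·18.8000 + 0.1333·49.4000] = 20.4286; exercise value = 29.0000 > continuation, so V_d = 29.0000 (exercise)
Node 0 (S = 85): continuation = 1/1.12·[0.8667·2.2381 + 0.1333·29.0000] = 5.1842; exercise value = 0.0000 ≤ continuation, so V_0 = 5.1842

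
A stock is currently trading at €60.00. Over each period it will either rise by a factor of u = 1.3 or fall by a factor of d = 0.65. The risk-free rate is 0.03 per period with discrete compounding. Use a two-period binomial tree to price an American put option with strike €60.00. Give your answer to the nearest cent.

€10.60

Risk-neutral probability p = (1 + 0.03 − 0.65)/(1.3 − 0.65) = 0.3800/0.6500 = 0.5846
Terminal stock prices: S_uu = 101.4, S_ud = 50.7, S_dd = 25.35
Terminal payoffs (K − S): max(-41.4, 0) = 0, max(9.3, 0) = 9.3, max(34.65, 0) = 34.65
Node u (S = 78): continuation = 1/1.03·[0.5846·0.0000 + 0.4154·9.3000] = 3.7506; exercise value = 0.0000 ≤ continuation, so V_u = 3.7506
Node d (S = 39): continuation = 1/1.03·[0.5846·9.3000 + 0.4154·34.6500] = 19.2524; exercise value = 21.0000 > continuation, so V_d = 21.0000 (exercise)
Node 0 (S = 60): continuation = 1/1.03·[0.5846·3.7506 + 0.4154·21.0000] = 10.5978; exercise value = 0.0000 ≤ continuation, so V_0 = 10.5978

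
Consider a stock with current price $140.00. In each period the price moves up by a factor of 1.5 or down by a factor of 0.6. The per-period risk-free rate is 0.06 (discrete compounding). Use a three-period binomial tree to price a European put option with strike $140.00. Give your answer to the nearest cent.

Risk-neutral probability p = (1 + 0.06 − 0.6)/(1.5 − 0.6) = 0.4600/0.9000 = 0.5111
Terminal stock prices: S_uuu = 472.5, S_uud = 189, S_udd = 75.6, S_ddd = 30.24
Terminal payoffs (K − S): max(-332.5, 0) = 0, max(-49, 0) = 0, max(64.4, 0) = 64.4, max(109.8, 0) = 109.8
Node uu (S = 315): V_uu = 1/1.06·[0.5111·0.0000 + 0.4889·0.0000] = 0.0000
Node ud (S = 126): V_ud = 1/1.06·[0.5111·0.0000 + 0.4889·64.4000] = 29.7023
Node dd (S = 50.4): V_dd = 1/1.06·[0.5111·64.4000 + 0.4889·109.7600] = 81.6755
Node u (S = 210): V_u = 1/1.06·[0.5111·0.0000 + 0.4889·29.7023] = 13.6992
Node d (S = 84): V_d = 1/1.06·[0.5111·29.7023 + 0.4889·81.6755] = 51.9919
Node 0 (S = 140): V_0 = 1/1.06·[0.5111·13.6992 + 0.4889·51.9919] = 30.5850

$30.58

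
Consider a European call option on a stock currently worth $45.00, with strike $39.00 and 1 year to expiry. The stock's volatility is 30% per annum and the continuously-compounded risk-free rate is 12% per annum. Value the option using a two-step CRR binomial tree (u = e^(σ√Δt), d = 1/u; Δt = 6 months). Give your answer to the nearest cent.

$11.82

CRR parameters: u = e^(σ√Δt) = e^(0.3·√0.5) = 1.2363, d = 1/u = 0.8089
Per-period rate: rΔt = 0.12·0.5 = 0.06, so R = e^0.06 = 1.0618
Risk-neutral probability p = (e^0.06 − 0.8089)/(1.2363 − 0.8089) = 0.2530/0.4275 = 0.5918
Terminal stock prices: S_uu = 68.78, S_ud = 45, S_dd = 29.44
Terminal payoffs (S − K): max(29.78, 0) = 29.78, max(6, 0) = 6, max(-9.559, 0) = 0
Node u (S = 55.63): V_u = e^(−0.06)·[0.5918·29.7809 + 0.4082·6.0000] = 18.9052
Node d (S = 36.4): V_d = e^(−0.06)·[0.5918·6.0000 + 0.4082·0.0000] = 3.3442
Node 0 (S = 45): V_0 = e^(−0.06)·[0.5918·18.9052 + 0.4082·3.3442] = 11.8225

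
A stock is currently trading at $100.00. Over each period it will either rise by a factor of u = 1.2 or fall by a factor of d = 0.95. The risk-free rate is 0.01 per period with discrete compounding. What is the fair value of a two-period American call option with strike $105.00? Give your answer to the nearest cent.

Risk-neutral probability p = (1 + 0.01 − 0.95)/(1.2 − 0.95) = 0.0600/0.2500 = 0.2400
Terminal stock prices: S_uu = 144, S_ud = 114, S_dd = 90.25
Terminal payoffs (S − K): max(39, 0) = 39, max(9, 0) = 9, max(-14.75, 0) = 0
Node u (S = 120): continuation = 1/1.01·[0.2400·39.0000 + 0.7600·9.0000] = 16.0396; exercise value = 15.0000 ≤ continuation, so V_u = 16.0396
Node d (S = 95): continuation = 1/1.01·[0.2400·9.0000 + 0.7600·0.0000] = 2.1386; exercise value = 0.0000 ≤ continuation, so V_d = 2.1386
Node 0 (S = 100): continuation = 1/1.01·[0.2400·16.0396 + 0.7600·2.1386] = 5.4206; exercise value = 0.0000 ≤ continuation, so V_0 = 5.4206

$5.42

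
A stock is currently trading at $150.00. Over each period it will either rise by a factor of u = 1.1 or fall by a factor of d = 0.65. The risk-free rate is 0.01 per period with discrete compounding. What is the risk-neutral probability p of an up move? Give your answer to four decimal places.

Risk-neutral probability p = (1 + 0.01 − 0.65)/(1.1 − 0.65) = 0.3600/0.4500 = 0.8000

p = 0.8000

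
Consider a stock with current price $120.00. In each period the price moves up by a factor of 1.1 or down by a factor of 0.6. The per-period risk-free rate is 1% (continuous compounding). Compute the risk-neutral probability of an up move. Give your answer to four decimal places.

p = 0.8201

Risk-neutral probability p = (e^0.01 − 0.6)/(1.1 − 0.6) = 0.4101/0.5000 = 0.8201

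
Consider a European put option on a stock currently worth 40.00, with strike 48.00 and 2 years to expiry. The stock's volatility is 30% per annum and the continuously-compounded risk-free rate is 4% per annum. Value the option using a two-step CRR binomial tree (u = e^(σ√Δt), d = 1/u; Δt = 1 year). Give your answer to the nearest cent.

CRR parameters: u = e^(σ√Δt) = e^(0.3·√1) = 1.3499, d = 1/u = 0.7408
Per-period rate: rΔt = 0.04·1 = 0.04, so R = e^0.04 = 1.0408
Risk-neutral probability p = (e^0.04 − 0.7408)/(1.3499 − 0.7408) = 0.3000/0.6090 = 0.4926
Terminal stock prices: S_uu = 72.88, S_ud = 40, S_dd = 21.95
Terminal payoffs (K − S): max(-24.88, 0) = 0, max(8, 0) = 8, max(26.05, 0) = 26.05
Node u (S = 53.99): V_u = e^(−0.04)·[0.4926·0.0000 + 0.5074·8.0000] = 3.9003
Node d (S = 29.63): V_d = e^(−0.04)·[0.4926·8.0000 + 0.5074·26.0475] = 16.4852
Node 0 (S = 40): V_0 = e^(−0.04)·[0.4926·3.9003 + 0.5074·16.4852] = 9.8830

9.88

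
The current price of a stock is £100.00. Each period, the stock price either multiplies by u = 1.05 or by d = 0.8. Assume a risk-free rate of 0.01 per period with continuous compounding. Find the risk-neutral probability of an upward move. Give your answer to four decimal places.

Risk-neutral probability p = (e^0.01 − 0.8)/(1.05 − 0.8) = 0.2101/0.2500 = 0.8402

p = 0.8402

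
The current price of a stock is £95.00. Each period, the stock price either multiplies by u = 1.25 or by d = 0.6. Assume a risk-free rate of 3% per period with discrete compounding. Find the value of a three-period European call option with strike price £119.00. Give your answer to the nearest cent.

Risk-neutral probability p = (1 + 0.03 − 0.6)/(1.25 − 0.6) = 0.4300/0.6500 = 0.6615
Terminal stock prices: S_uuu = 185.5, S_uud = 89.06, S_udd = 42.75, S_ddd = 20.52
Terminal payoffs (S − K): max(66.55, 0) = 66.55, max(-29.94, 0) = 0, max(-76.25, 0) = 0, max(-98.48, 0) = 0
Node uu (S = 148.4): V_uu = 1/1.03·[0.6615·66.5469 + 0.3385·0.0000] = 42.7411
Node ud (S = 71.25): V_ud = 1/1.03·[0.6615·0.0000 + 0.3385·0.0000] = 0.0000
Node dd (S = 34.2): V_dd = 1/1.03·[0.6615·0.0000 + 0.3385·0.0000] = 0.0000
Node u (S = 118.8): V_u = 1/1.03·[0.6615·42.7411 + 0.3385·0.0000] = 27.4513
Node d (S = 57): V_d = 1/1.03·[0.6615·0.0000 + 0.3385·0.0000] = 0.0000
Node 0 (S = 95): V_0 = 1/1.03·[0.6615·27.4513 + 0.3385·0.0000] = 17.6312

£17.63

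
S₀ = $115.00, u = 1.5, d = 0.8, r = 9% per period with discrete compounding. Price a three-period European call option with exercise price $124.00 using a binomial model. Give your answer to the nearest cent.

$33.83

Risk-neutral probability p = (1 + 0.09 − 0.8)/(1.5 − 0.8) = 0.2900/0.7000 = 0.4143
Terminal stock prices: S_uuu = 388.1, S_uud = 207, S_udd = 110.4, S_ddd = 58.88
Terminal payoffs (S − K): max(264.1, 0) = 264.1, max(83, 0) = 83, max(-13.6, 0) = 0, max(-65.12, 0) = 0
Node uu (S = 258.8): V_uu = 1/1.09·[0.4143·264.1250 + 0.5857·83.0000] = 144.9885
Node ud (S = 138): V_ud = 1/1.09·[0.4143·83.0000 + 0.5857·0.0000] = 31.5465
Node dd (S = 73.6): V_dd = 1/1.09·[0.4143·0.0000 + 0.5857·0.0000] = 0.0000
Node u (S = 172.5): V_u = 1/1.09·[0.4143·144.9885 + 0.5857·31.5465] = 72.0587
Node d (S = 92): V_d = 1/1.09·[0.4143·31.5465 + 0.5857·0.0000] = 11.9902
Node 0 (S = 115): V_0 = 1/1.09·[0.4143·72.0587 + 0.5857·11.9902] = 33.8309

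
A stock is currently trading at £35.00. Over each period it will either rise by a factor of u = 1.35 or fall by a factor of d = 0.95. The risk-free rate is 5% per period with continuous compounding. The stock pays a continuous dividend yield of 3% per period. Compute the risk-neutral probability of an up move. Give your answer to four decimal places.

Per-period risk-free factor R = e^0.05 = 1.0513; dividend-adjusted growth = e^(0.05−0.03) = 1.0202.
Risk-neutral probability p = (1.0202 − 0.95)/(1.35 − 0.95) = 0.0702/0.4000 = 0.1755

p = 0.1755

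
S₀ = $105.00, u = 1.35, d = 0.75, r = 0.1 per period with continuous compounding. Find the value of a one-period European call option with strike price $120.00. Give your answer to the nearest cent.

Risk-neutral probability p = (e^0.1 − 0.75)/(1.35 − 0.75) = 0.3552/0.6000 = 0.5920
Terminal stock prices: S_u = 141.8, S_d = 78.75
Terminal payoffs (S − K): max(21.75, 0) = 21.75, max(-41.25, 0) = 0
Node 0 (S = 105): V_0 = e^(−0.1)·[0.5920·21.7500 + 0.4080·0.0000] = 11.6497

$11.65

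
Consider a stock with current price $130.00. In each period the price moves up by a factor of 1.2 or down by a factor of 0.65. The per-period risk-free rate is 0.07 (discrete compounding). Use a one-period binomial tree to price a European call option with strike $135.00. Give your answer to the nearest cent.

Risk-neutral probability p = (1 + 0.07 − 0.65)/(1.2 − 0.65) = 0.4200/0.5500 = 0.7636
Terminal stock prices: S_u = 156, S_d = 84.5
Terminal payoffs (S − K): max(21, 0) = 21, max(-50.5, 0) = 0
Node 0 (S = 130): V_0 = 1/1.07·[0.7636·21.0000 + 0.2364·0.0000] = 14.9873

$14.99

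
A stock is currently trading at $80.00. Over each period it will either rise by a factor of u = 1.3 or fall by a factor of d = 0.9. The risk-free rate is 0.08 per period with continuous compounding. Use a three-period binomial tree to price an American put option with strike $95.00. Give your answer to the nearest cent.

$15.00

Risk-neutral probability p = (e^0.08 − 0.9)/(1.3 − 0.9) = 0.1833/0.4000 = 0.4582
Terminal stock prices: S_uuu = 175.8, S_uud = 121.7, S_udd = 84.24, S_ddd = 58.32
Terminal payoffs (K − S): max(-80.76, 0) = 0, max(-26.68, 0) = 0, max(10.76, 0) = 10.76, max(36.68, 0) = 36.68
Node uu (S = 135.2): continuation = e^(−0.08)·[0.4582·0.0000 + 0.5418·0.0000] = 0.0000; exercise value = 0.0000 ≤ continuation, so V_uu = 0.0000
Node ud (S = 93.6): continuation = e^(−0.08)·[0.4582·0.0000 + 0.5418·10.7600] = 5.3814; exercise value = 1.4000 ≤ continuation, so V_ud = 5.3814
Node dd (S = 64.8): continuation = e^(−0.08)·[0.4582·10.7600 + 0.5418·36.6800] = 22.8961; exercise value = 30.2000 > continuation, so V_dd = 30.2000 (exercise)
Node u (S = 104): continuation = e^(−0.08)·[0.4582·0.0000 + 0.5418·5.3814] = 2.6914; exercise value = 0.0000 ≤ continuation, so V_u = 2.6914
Node d (S = 72): continuation = e^(−0.08)·[0.4582·5.3814 + 0.5418·30.2000] = 17.3801; exercise value = 23.0000 > continuation, so V_d = 23.0000 (exercise)
Node 0 (S = 80): continuation = e^(−0.08)·[0.4582·2.6914 + 0.5418·23.0000] = 12.6414; exercise value = 15.0000 > continuation, so V_0 = 15.0000 (exercise)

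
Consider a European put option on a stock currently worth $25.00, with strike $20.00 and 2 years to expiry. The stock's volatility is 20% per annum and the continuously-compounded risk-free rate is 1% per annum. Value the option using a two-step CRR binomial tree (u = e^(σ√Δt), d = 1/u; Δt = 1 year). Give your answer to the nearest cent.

$0.88

CRR parameters: u = e^(σ√Δt) = e^(0.2·√1) = 1.2214, d = 1/u = 0.8187
Per-period rate: rΔt = 0.01·1 = 0.01, so R = e^0.01 = 1.0101
Risk-neutral probability p = (e^0.01 − 0.8187)/(1.2214 − 0.8187) = 0.1913/0.4027 = 0.4751
Terminal stock prices: S_uu = 37.3, S_ud = 25, S_dd = 16.76
Terminal payoffs (K − S): max(-17.3, 0) = 0, max(-5, 0) = 0, max(3.242, 0) = 3.242
Node u (S = 30.54): V_u = e^(−0.01)·[0.4751·0.0000 + 0.5249·0.0000] = 0.0000
Node d (S = 20.47): V_d = e^(−0.01)·[0.4751·0.0000 + 0.5249·3.2420] = 1.6847
Node 0 (S = 25): V_0 = e^(−0.01)·[0.4751·0.0000 + 0.5249·1.6847] = 0.8755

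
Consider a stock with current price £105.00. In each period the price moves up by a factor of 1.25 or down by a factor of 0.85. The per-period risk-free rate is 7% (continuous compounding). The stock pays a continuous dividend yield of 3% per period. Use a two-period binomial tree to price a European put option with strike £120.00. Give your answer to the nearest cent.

Per-period risk-free factor R = e^0.07 = 1.0725; dividend-adjusted growth = e^(0.07−0.03) = 1.0408.
Risk-neutral probability p = (1.0408 − 0.85)/(1.25 − 0.85) = 0.1908/0.4000 = 0.4770
Terminal stock prices: S_uu = 164.1, S_ud = 111.6, S_dd = 75.86
Terminal payoffs (K − S): max(-44.06, 0) = 0, max(8.438, 0) = 8.438, max(44.14, 0) = 44.14
Node u (S = 131.2): V_u = e^(−0.07)·[0.4770·0.0000 + 0.5230·8.4375] = 4.1143
Node d (S = 89.25): V_d = e^(−0.07)·[0.4770·8.4375 + 0.5230·44.1375] = 25.2750
Node 0 (S = 105): V_0 = e^(−0.07)·[0.4770·4.1143 + 0.5230·25.2750] = 14.1544

£14.15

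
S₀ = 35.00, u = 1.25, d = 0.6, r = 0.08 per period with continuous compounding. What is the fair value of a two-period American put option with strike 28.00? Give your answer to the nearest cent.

Risk-neutral probability p = (e^0.08 − 0.6)/(1.25 − 0.6) = 0.4833/0.6500 = 0.7435
Terminal stock prices: S_uu = 54.69, S_ud = 26.25, S_dd = 12.6
Terminal payoffs (K − S): max(-26.69, 0) = 0, max(1.75, 0) = 1.75, max(15.4, 0) = 15.4
Node u (S = 43.75): continuation = e^(−0.08)·[0.7435·0.0000 + 0.2565·1.7500] = 0.4143; exercise value = 0.0000 ≤ continuation, so V_u = 0.4143
Node d (S = 21): continuation = e^(−0.08)·[0.7435·1.7500 + 0.2565·15.4000] = 4.8473; exercise value = 7.0000 > continuation, so V_d = 7.0000 (exercise)
Node 0 (S = 35): continuation = e^(−0.08)·[0.7435·0.4143 + 0.2565·7.0000] = 1.9417; exercise value = 0.0000 ≤ continuation, so V_0 = 1.9417

1.94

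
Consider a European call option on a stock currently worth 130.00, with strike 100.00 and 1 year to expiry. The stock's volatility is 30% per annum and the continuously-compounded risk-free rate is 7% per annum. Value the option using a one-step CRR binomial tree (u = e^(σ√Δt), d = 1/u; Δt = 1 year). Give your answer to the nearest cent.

38.33

CRR parameters: u = e^(σ√Δt) = e^(0.3·√1) = 1.3499, d = 1/u = 0.7408
Per-period rate: rΔt = 0.07·1 = 0.07, so R = e^0.07 = 1.0725
Risk-neutral probability p = (e^0.07 − 0.7408)/(1.3499 − 0.7408) = 0.3317/0.6090 = 0.5446
Terminal stock prices: S_u = 175.5, S_d = 96.31
Terminal payoffs (S − K): max(75.48, 0) = 75.48, max(-3.694, 0) = 0
Node 0 (S = 130): V_0 = e^(−0.07)·[0.5446·75.4816 + 0.4554·0.0000] = 38.3289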